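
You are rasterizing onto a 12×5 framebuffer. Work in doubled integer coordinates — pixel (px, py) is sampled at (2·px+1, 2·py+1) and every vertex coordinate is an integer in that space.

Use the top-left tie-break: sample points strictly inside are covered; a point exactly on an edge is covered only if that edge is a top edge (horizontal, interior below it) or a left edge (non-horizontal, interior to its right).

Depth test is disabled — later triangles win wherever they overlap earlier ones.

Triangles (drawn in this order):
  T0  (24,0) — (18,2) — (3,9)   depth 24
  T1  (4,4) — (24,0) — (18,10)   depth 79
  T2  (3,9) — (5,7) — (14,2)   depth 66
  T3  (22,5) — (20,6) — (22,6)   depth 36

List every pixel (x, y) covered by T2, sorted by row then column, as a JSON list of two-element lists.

T0:
  2·area = 12  (B↔C swapped to make it positive)
  edge (24, 0)→(3, 9): d=(-21,9) right/bottom  bias=-1
  edge (3, 9)→(18, 2): d=(15,-7) top-left  bias=+0
  edge (18, 2)→(24, 0): d=(6,-2) top-left  bias=+0
    (10,0)@(21, 1): e=[6,6,0] → █  [on edge]
    (11,0)@(23, 1): e=[-12,20,4] → ·
    (7,1)@(15, 3): e=[18,-6,0] → ·  [on edge]
    (8,1)@(17, 3): e=[0,8,4] → ·  [on edge]
    (10,1)@(21, 3): e=[-36,36,12] → ·
    (4,2)@(9, 5): e=[30,-18,0] → ·  [on edge]
    (1,3)@(3, 7): e=[42,-30,0] → ·  [on edge]
    (1,4)@(3, 9): e=[0,0,12] → ·  [on edge]
  covered (1 px):
    · · · · · · · · · · █ ·
    · · · · · · · · · · · ·
    · · · · · · · · · · · ·
    · · · · · · · · · · · ·
    · · · · · · · · · · · ·
T1:
  2·area = 176
  edge (4, 4)→(24, 0): d=(20,-4) top-left  bias=+0
  edge (24, 0)→(18, 10): d=(-6,10) right/bottom  bias=-1
  edge (18, 10)→(4, 4): d=(-14,-6) top-left  bias=+0
    (9,0)@(19, 1): e=[0,44,132] → █  [on edge]
    (10,0)@(21, 1): e=[8,24,144] → █
    (11,0)@(23, 1): e=[16,4,156] → █
    (4,1)@(9, 3): e=[0,132,44] → █  [on edge]
    (5,1)@(11, 3): e=[8,112,56] → █
    (6,1)@(13, 3): e=[16,92,68] → █
    (7,1)@(15, 3): e=[24,72,80] → █
    (8,1)@(17, 3): e=[32,52,92] → █
    (11,1)@(23, 3): e=[56,-8,128] → ·
    (3,2)@(7, 5): e=[32,140,4] → █
    (10,2)@(21, 5): e=[88,0,88] → ·  [on edge]
    (3,3)@(7, 7): e=[72,128,-24] → ·
    (5,3)@(11, 7): e=[88,88,0] → █  [on edge]
  covered (23 px):
    · · · · · · · · · █ █ █
    · · · · █ █ █ █ █ █ █ ·
    · · · █ █ █ █ █ █ █ · ·
    · · · · · █ █ █ █ █ · ·
    · · · · · · · · █ · · ·
T2:
  2·area = 8
  edge (3, 9)→(5, 7): d=(2,-2) top-left  bias=+0
  edge (5, 7)→(14, 2): d=(9,-5) top-left  bias=+0
  edge (14, 2)→(3, 9): d=(-11,7) right/bottom  bias=-1
    (5,0)@(11, 1): e=[0,-24,32] → ·  [on edge]
    (4,1)@(9, 3): e=[0,-16,24] → ·  [on edge]
    (3,2)@(7, 5): e=[0,-8,16] → ·  [on edge]
    (4,2)@(9, 5): e=[4,2,2] → █
    (5,2)@(11, 5): e=[8,12,-12] → ·
    (2,3)@(5, 7): e=[0,0,8] → █  [on edge]
    (3,3)@(7, 7): e=[4,10,-6] → ·
    (4,3)@(9, 7): e=[8,20,-20] → ·
    (1,4)@(3, 9): e=[0,8,0] → ·  [on edge]
    (2,4)@(5, 9): e=[4,18,-14] → ·
  covered (2 px):
    · · · · · · · · · · · ·
    · · · · · · · · · · · ·
    · · · · █ · · · · · · ·
    · · █ · · · · · · · · ·
    · · · · · · · · · · · ·
T3:
  2·area = 2  (B↔C swapped to make it positive)
  edge (22, 5)→(22, 6): d=(0,1) right/bottom  bias=-1
  edge (22, 6)→(20, 6): d=(-2,0) right/bottom  bias=-1
  edge (20, 6)→(22, 5): d=(2,-1) top-left  bias=+0
  covered (0 px):
    · · · · · · · · · · · ·
    · · · · · · · · · · · ·
    · · · · · · · · · · · ·
    · · · · · · · · · · · ·
    · · · · · · · · · · · ·

Result: [[4,2],[2,3]]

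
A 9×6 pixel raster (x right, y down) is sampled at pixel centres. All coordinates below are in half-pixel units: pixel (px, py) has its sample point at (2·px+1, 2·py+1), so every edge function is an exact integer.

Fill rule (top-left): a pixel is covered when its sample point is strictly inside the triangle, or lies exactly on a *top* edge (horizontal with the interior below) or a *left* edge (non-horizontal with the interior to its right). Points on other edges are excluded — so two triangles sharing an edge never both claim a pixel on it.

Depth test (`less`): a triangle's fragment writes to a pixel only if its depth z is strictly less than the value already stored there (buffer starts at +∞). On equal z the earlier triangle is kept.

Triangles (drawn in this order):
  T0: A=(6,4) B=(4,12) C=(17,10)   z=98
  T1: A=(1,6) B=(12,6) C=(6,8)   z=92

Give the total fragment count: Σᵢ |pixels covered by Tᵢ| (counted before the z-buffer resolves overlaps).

T0:
  2·area = 100  (B↔C swapped to make it positive)
  edge (6, 4)→(17, 10): d=(11,6) right/bottom  bias=-1
  edge (17, 10)→(4, 12): d=(-13,2) right/bottom  bias=-1
  edge (4, 12)→(6, 4): d=(2,-8) top-left  bias=+0
    (3,2)@(7, 5): e=[5,85,10] → X
    (4,2)@(9, 5): e=[-7,81,26] → .
    (3,3)@(7, 7): e=[27,59,14] → X
    (4,3)@(9, 7): e=[15,55,30] → X
    (5,3)@(11, 7): e=[3,51,46] → X
    (6,3)@(13, 7): e=[-9,47,62] → .
    (2,4)@(5, 9): e=[61,37,2] → X
    (6,4)@(13, 9): e=[13,21,66] → X
    (7,4)@(15, 9): e=[1,17,82] → X
    (8,4)@(17, 9): e=[-11,13,98] → .
    (2,5)@(5, 11): e=[83,11,6] → X
    (5,5)@(11, 11): e=[47,-1,54] → .
  covered (13 px):
    . . . . . . . . .
    . . . . . . . . .
    . . . X . . . . .
    . . . X X X . . .
    . . X X X X X X .
    . . X X X . . . .
T1:
  2·area = 22
  edge (1, 6)→(12, 6): d=(11,0) top-left  bias=+0
  edge (12, 6)→(6, 8): d=(-6,2) right/bottom  bias=-1
  edge (6, 8)→(1, 6): d=(-5,-2) top-left  bias=+0
    (7,2)@(15, 5): e=[-11,0,33] → .  [on edge]
    (2,3)@(5, 7): e=[11,8,3] → X
    (3,3)@(7, 7): e=[11,4,7] → X
    (4,3)@(9, 7): e=[11,0,11] → .  [on edge]
    (1,4)@(3, 9): e=[33,0,-11] → .  [on edge]
    (2,4)@(5, 9): e=[33,-4,-7] → .
    (3,4)@(7, 9): e=[33,-8,-3] → .
  covered (2 px):
    . . . . . . . . .
    . . . . . . . . .
    . . . . . . . . .
    . . X X . . . . .
    . . . . . . . . .
    . . . . . . . . .

Answer: 15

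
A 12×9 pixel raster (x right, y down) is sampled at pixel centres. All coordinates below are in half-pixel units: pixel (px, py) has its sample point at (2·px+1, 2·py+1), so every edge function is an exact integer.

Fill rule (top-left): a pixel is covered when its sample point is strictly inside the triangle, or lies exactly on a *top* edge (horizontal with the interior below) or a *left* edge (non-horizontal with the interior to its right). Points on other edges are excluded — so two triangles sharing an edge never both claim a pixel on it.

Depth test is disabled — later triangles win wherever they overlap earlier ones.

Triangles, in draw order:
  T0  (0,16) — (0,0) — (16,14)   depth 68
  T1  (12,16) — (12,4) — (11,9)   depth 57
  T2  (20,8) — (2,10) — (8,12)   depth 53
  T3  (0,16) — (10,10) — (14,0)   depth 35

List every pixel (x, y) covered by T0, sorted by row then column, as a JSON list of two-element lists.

T0:
  2·area = 256
  edge (0, 16)→(0, 0): d=(0,-16) top-left  bias=+0
  edge (0, 0)→(16, 14): d=(16,14) right/bottom  bias=-1
  edge (16, 14)→(0, 16): d=(-16,2) right/bottom  bias=-1
    (0,0)@(1, 1): e=[16,2,238] → #
    (1,0)@(3, 1): e=[48,-26,234] → ·
    (0,1)@(1, 3): e=[16,34,206] → #
    (1,1)@(3, 3): e=[48,6,202] → #
    (2,1)@(5, 3): e=[80,-22,198] → ·
    (0,2)@(1, 5): e=[16,66,174] → #
    (2,2)@(5, 5): e=[80,10,166] → #
    (3,2)@(7, 5): e=[112,-18,162] → ·
    (0,3)@(1, 7): e=[16,98,142] → #
    (3,3)@(7, 7): e=[112,14,130] → #
    (4,3)@(9, 7): e=[144,-14,126] → ·
    (0,4)@(1, 9): e=[16,130,110] → #
  covered (32 px):
    # · · · · · · · · · · ·
    # # · · · · · · · · · ·
    # # # · · · · · · · · ·
    # # # # · · · · · · · ·
    # # # # # · · · · · · ·
    # # # # # # · · · · · ·
    # # # # # # # · · · · ·
    # # # # · · · · · · · ·
    · · · · · · · · · · · ·
T1:
  2·area = 12  (B↔C swapped to make it positive)
  edge (12, 16)→(11, 9): d=(-1,-7) top-left  bias=+0
  edge (11, 9)→(12, 4): d=(1,-5) top-left  bias=+0
  edge (12, 4)→(12, 16): d=(0,12) right/bottom  bias=-1
    (5,4)@(11, 9): e=[0,0,12] → #  [on edge]
    (6,4)@(13, 9): e=[14,10,-12] → ·
    (5,5)@(11, 11): e=[-2,2,12] → ·
  covered (1 px):
    · · · · · · · · · · · ·
    · · · · · · · · · · · ·
    · · · · · · · · · · · ·
    · · · · · · · · · · · ·
    · · · · · # · · · · · ·
    · · · · · · · · · · · ·
    · · · · · · · · · · · ·
    · · · · · · · · · · · ·
    · · · · · · · · · · · ·
T2:
  2·area = 48  (B↔C swapped to make it positive)
  edge (20, 8)→(8, 12): d=(-12,4) right/bottom  bias=-1
  edge (8, 12)→(2, 10): d=(-6,-2) top-left  bias=+0
  edge (2, 10)→(20, 8): d=(18,-2) top-left  bias=+0
    (11,3)@(23, 7): e=[0,60,-12] → ·  [on edge]
    (5,4)@(11, 9): e=[24,24,0] → #  [on edge]
    (6,4)@(13, 9): e=[16,28,4] → #
    (7,4)@(15, 9): e=[8,32,8] → #
    (8,4)@(17, 9): e=[0,36,12] → ·  [on edge]
    (2,5)@(5, 11): e=[24,0,24] → #  [on edge]
    (3,5)@(7, 11): e=[16,4,28] → #
    (4,5)@(9, 11): e=[8,8,32] → #
    (5,5)@(11, 11): e=[0,12,36] → ·  [on edge]
    (6,5)@(13, 11): e=[-8,16,40] → ·
    (7,5)@(15, 11): e=[-16,20,44] → ·
    (2,6)@(5, 13): e=[0,-12,60] → ·  [on edge]
    (5,6)@(11, 13): e=[-24,0,72] → ·  [on edge]
    (8,7)@(17, 15): e=[-72,0,120] → ·  [on edge]
    (11,8)@(23, 17): e=[-120,0,168] → ·  [on edge]
  covered (6 px):
    · · · · · · · · · · · ·
    · · · · · · · · · · · ·
    · · · · · · · · · · · ·
    · · · · · · · · · · · ·
    · · · · · # # # · · · ·
    · · # # # · · · · · · ·
    · · · · · · · · · · · ·
    · · · · · · · · · · · ·
    · · · · · · · · · · · ·
T3:
  2·area = 76  (B↔C swapped to make it positive)
  edge (0, 16)→(14, 0): d=(14,-16) top-left  bias=+0
  edge (14, 0)→(10, 10): d=(-4,10) right/bottom  bias=-1
  edge (10, 10)→(0, 16): d=(-10,6) right/bottom  bias=-1
    (5,2)@(11, 5): e=[22,10,44] → #
    (6,2)@(13, 5): e=[54,-10,32] → ·
    (4,3)@(9, 7): e=[18,22,36] → #
    (6,3)@(13, 7): e=[82,-18,12] → ·
    (7,3)@(15, 7): e=[114,-38,0] → ·  [on edge]
    (3,4)@(7, 9): e=[14,34,28] → #
    (5,4)@(11, 9): e=[78,-6,4] → ·
    (2,5)@(5, 11): e=[10,46,20] → #
    (4,5)@(9, 11): e=[74,6,-4] → ·
    (1,6)@(3, 13): e=[6,58,12] → #
    (2,6)@(5, 13): e=[38,38,0] → ·  [on edge]
    (3,6)@(7, 13): e=[70,18,-12] → ·
  covered (9 px):
    · · · · · · · · · · · ·
    · · · · · · · · · · · ·
    · · · · · # · · · · · ·
    · · · · # # · · · · · ·
    · · · # # · · · · · · ·
    · · # # · · · · · · · ·
    · # · · · · · · · · · ·
    # · · · · · · · · · · ·
    · · · · · · · · · · · ·

Result: [[0,0],[0,1],[1,1],[0,2],[1,2],[2,2],[0,3],[1,3],[2,3],[3,3],[0,4],[1,4],[2,4],[3,4],[4,4],[0,5],[1,5],[2,5],[3,5],[4,5],[5,5],[0,6],[1,6],[2,6],[3,6],[4,6],[5,6],[6,6],[0,7],[1,7],[2,7],[3,7]]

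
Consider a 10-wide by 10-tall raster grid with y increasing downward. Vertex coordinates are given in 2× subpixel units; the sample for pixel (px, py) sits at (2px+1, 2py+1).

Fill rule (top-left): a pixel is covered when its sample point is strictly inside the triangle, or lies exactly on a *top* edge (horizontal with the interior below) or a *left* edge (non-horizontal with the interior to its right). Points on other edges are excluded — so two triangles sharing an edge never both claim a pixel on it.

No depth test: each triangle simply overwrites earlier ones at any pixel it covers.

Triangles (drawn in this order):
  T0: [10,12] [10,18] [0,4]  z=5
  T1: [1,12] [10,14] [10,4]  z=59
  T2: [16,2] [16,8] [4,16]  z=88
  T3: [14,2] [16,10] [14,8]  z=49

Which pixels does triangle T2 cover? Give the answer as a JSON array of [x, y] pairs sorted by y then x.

T0:
  2·area = 60
  edge (10, 12)→(10, 18): d=(0,6) right/bottom  bias=-1
  edge (10, 18)→(0, 4): d=(-10,-14) top-left  bias=+0
  edge (0, 4)→(10, 12): d=(10,8) right/bottom  bias=-1
    (0,2)@(1, 5): e=[54,4,2] → █
    (1,2)@(3, 5): e=[42,32,-14] → ·
    (0,3)@(1, 7): e=[54,-16,22] → ·
    (1,3)@(3, 7): e=[42,12,6] → █
    (2,3)@(5, 7): e=[30,40,-10] → ·
    (1,4)@(3, 9): e=[42,-8,26] → ·
    (2,4)@(5, 9): e=[30,20,10] → █
    (3,4)@(7, 9): e=[18,48,-6] → ·
    (2,5)@(5, 11): e=[30,0,30] → █  [on edge]
    (3,5)@(7, 11): e=[18,28,14] → █
    (4,5)@(9, 11): e=[6,56,-2] → ·
    (2,6)@(5, 13): e=[30,-20,50] → ·
  covered (8 px):
    · · · · · · · · · ·
    · · · · · · · · · ·
    █ · · · · · · · · ·
    · █ · · · · · · · ·
    · · █ · · · · · · ·
    · · █ █ · · · · · ·
    · · · █ █ · · · · ·
    · · · · █ · · · · ·
    · · · · · · · · · ·
    · · · · · · · · · ·
T1:
  2·area = 90  (B↔C swapped to make it positive)
  edge (1, 12)→(10, 4): d=(9,-8) top-left  bias=+0
  edge (10, 4)→(10, 14): d=(0,10) right/bottom  bias=-1
  edge (10, 14)→(1, 12): d=(-9,-2) top-left  bias=+0
    (4,2)@(9, 5): e=[1,10,79] → █
    (5,2)@(11, 5): e=[17,-10,83] → ·
    (3,3)@(7, 7): e=[3,30,57] → █
    (5,3)@(11, 7): e=[35,-10,65] → ·
    (2,4)@(5, 9): e=[5,50,35] → █
    (5,4)@(11, 9): e=[53,-10,47] → ·
    (1,5)@(3, 11): e=[7,70,13] → █
    (5,5)@(11, 11): e=[71,-10,29] → ·
    (1,6)@(3, 13): e=[25,70,-5] → ·
    (2,6)@(5, 13): e=[41,50,-1] → ·
    (3,6)@(7, 13): e=[57,30,3] → █
    (5,6)@(11, 13): e=[89,-10,11] → ·
  covered (12 px):
    · · · · · · · · · ·
    · · · · · · · · · ·
    · · · · █ · · · · ·
    · · · █ █ · · · · ·
    · · █ █ █ · · · · ·
    · █ █ █ █ · · · · ·
    · · · █ █ · · · · ·
    · · · · · · · · · ·
    · · · · · · · · · ·
    · · · · · · · · · ·
T2:
  2·area = 72
  edge (16, 2)→(16, 8): d=(0,6) right/bottom  bias=-1
  edge (16, 8)→(4, 16): d=(-12,8) right/bottom  bias=-1
  edge (4, 16)→(16, 2): d=(12,-14) top-left  bias=+0
    (7,2)@(15, 5): e=[6,44,22] → █
    (8,2)@(17, 5): e=[-6,28,50] → ·
    (6,3)@(13, 7): e=[18,36,18] → █
    (8,3)@(17, 7): e=[-6,4,74] → ·
    (5,4)@(11, 9): e=[30,28,14] → █
    (7,4)@(15, 9): e=[6,-4,70] → ·
    (4,5)@(9, 11): e=[42,20,10] → █
    (6,5)@(13, 11): e=[18,-12,66] → ·
    (3,6)@(7, 13): e=[54,12,6] → █
    (4,6)@(9, 13): e=[42,-4,34] → ·
    (5,6)@(11, 13): e=[30,-20,62] → ·
    (2,7)@(5, 15): e=[66,4,2] → █
  covered (9 px):
    · · · · · · · · · ·
    · · · · · · · · · ·
    · · · · · · · █ · ·
    · · · · · · █ █ · ·
    · · · · · █ █ · · ·
    · · · · █ █ · · · ·
    · · · █ · · · · · ·
    · · █ · · · · · · ·
    · · · · · · · · · ·
    · · · · · · · · · ·
T3:
  2·area = 12
  edge (14, 2)→(16, 10): d=(2,8) right/bottom  bias=-1
  edge (16, 10)→(14, 8): d=(-2,-2) top-left  bias=+0
  edge (14, 8)→(14, 2): d=(0,-6) top-left  bias=+0
    (3,0)@(7, 1): e=[54,0,-42] → ·  [on edge]
    (4,1)@(9, 3): e=[42,0,-30] → ·  [on edge]
    (5,2)@(11, 5): e=[30,0,-18] → ·  [on edge]
    (6,3)@(13, 7): e=[18,0,-6] → ·  [on edge]
    (7,3)@(15, 7): e=[2,4,6] → █
    (8,3)@(17, 7): e=[-14,8,18] → ·
    (7,4)@(15, 9): e=[6,0,6] → █  [on edge]
    (8,4)@(17, 9): e=[-10,4,18] → ·
    (7,5)@(15, 11): e=[10,-4,6] → ·
    (8,5)@(17, 11): e=[-6,0,18] → ·  [on edge]
    (9,6)@(19, 13): e=[-18,0,30] → ·  [on edge]
  covered (2 px):
    · · · · · · · · · ·
    · · · · · · · · · ·
    · · · · · · · · · ·
    · · · · · · · █ · ·
    · · · · · · · █ · ·
    · · · · · · · · · ·
    · · · · · · · · · ·
    · · · · · · · · · ·
    · · · · · · · · · ·
    · · · · · · · · · ·

Answer: [[7,2],[6,3],[7,3],[5,4],[6,4],[4,5],[5,5],[3,6],[2,7]]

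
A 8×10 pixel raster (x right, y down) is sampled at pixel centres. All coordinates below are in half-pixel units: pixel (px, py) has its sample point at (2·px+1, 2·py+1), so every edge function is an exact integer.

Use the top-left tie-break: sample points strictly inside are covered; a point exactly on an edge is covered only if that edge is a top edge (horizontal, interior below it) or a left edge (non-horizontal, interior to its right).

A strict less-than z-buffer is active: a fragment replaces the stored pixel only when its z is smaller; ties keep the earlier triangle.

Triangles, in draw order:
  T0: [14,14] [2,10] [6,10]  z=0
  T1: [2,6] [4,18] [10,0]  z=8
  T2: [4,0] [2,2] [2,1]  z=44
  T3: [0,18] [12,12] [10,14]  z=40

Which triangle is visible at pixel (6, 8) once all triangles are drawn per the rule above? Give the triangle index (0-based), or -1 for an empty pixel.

T0:
  2·area = 16
  edge (14, 14)→(2, 10): d=(-12,-4) top-left  bias=+0
  edge (2, 10)→(6, 10): d=(4,0) top-left  bias=+0
  edge (6, 10)→(14, 14): d=(8,4) right/bottom  bias=-1
    (2,5)@(5, 11): e=[0,4,12] → █  [on edge]
    (3,5)@(7, 11): e=[8,4,4] → █
    (4,5)@(9, 11): e=[16,4,-4] → ·
    (2,6)@(5, 13): e=[-24,12,28] → ·
    (3,6)@(7, 13): e=[-16,12,20] → ·
    (5,6)@(11, 13): e=[0,12,4] → █  [on edge]
    (6,6)@(13, 13): e=[8,12,-4] → ·
    (5,7)@(11, 15): e=[-24,20,20] → ·
  covered (3 px):
    · · · · · · · ·
    · · · · · · · ·
    · · · · · · · ·
    · · · · · · · ·
    · · · · · · · ·
    · · █ █ · · · ·
    · · · · · █ · ·
    · · · · · · · ·
    · · · · · · · ·
    · · · · · · · ·
T1:
  2·area = 108  (B↔C swapped to make it positive)
  edge (2, 6)→(10, 0): d=(8,-6) top-left  bias=+0
  edge (10, 0)→(4, 18): d=(-6,18) right/bottom  bias=-1
  edge (4, 18)→(2, 6): d=(-2,-12) top-left  bias=+0
    (4,0)@(9, 1): e=[2,12,94] → █
    (5,0)@(11, 1): e=[14,-24,118] → ·
    (3,1)@(7, 3): e=[6,36,66] → █
    (4,1)@(9, 3): e=[18,0,90] → ·  [on edge]
    (2,2)@(5, 5): e=[10,60,38] → █
    (4,2)@(9, 5): e=[34,-12,86] → ·
    (1,3)@(3, 7): e=[14,84,10] → █
    (4,3)@(9, 7): e=[50,-24,82] → ·
    (1,4)@(3, 9): e=[30,72,6] → █
    (3,4)@(7, 9): e=[54,0,54] → ·  [on edge]
    (1,5)@(3, 11): e=[46,60,2] → █
    (3,5)@(7, 11): e=[70,-12,50] → ·
    (2,7)@(5, 15): e=[90,0,18] → ·  [on edge]
  covered (12 px):
    · · · · █ · · ·
    · · · █ · · · ·
    · · █ █ · · · ·
    · █ █ █ · · · ·
    · █ █ · · · · ·
    · █ █ · · · · ·
    · · █ · · · · ·
    · · · · · · · ·
    · · · · · · · ·
    · · · · · · · ·
T2:
  2·area = 2
  edge (4, 0)→(2, 2): d=(-2,2) right/bottom  bias=-1
  edge (2, 2)→(2, 1): d=(0,-1) top-left  bias=+0
  edge (2, 1)→(4, 0): d=(2,-1) top-left  bias=+0
    (1,0)@(3, 1): e=[0,1,1] → ·  [on edge]
    (0,1)@(1, 3): e=[0,-1,3] → ·  [on edge]
  covered (0 px):
    · · · · · · · ·
    · · · · · · · ·
    · · · · · · · ·
    · · · · · · · ·
    · · · · · · · ·
    · · · · · · · ·
    · · · · · · · ·
    · · · · · · · ·
    · · · · · · · ·
    · · · · · · · ·
T3:
  2·area = 12
  edge (0, 18)→(12, 12): d=(12,-6) top-left  bias=+0
  edge (12, 12)→(10, 14): d=(-2,2) right/bottom  bias=-1
  edge (10, 14)→(0, 18): d=(-10,4) right/bottom  bias=-1
    (7,4)@(15, 9): e=[-18,0,30] → ·  [on edge]
    (6,5)@(13, 11): e=[-6,0,18] → ·  [on edge]
    (5,6)@(11, 13): e=[6,0,6] → ·  [on edge]
    (3,7)@(7, 15): e=[6,4,2] → █
    (4,7)@(9, 15): e=[18,0,-6] → ·  [on edge]
    (3,8)@(7, 17): e=[30,0,-18] → ·  [on edge]
    (2,9)@(5, 19): e=[42,0,-30] → ·  [on edge]
  covered (1 px):
    · · · · · · · ·
    · · · · · · · ·
    · · · · · · · ·
    · · · · · · · ·
    · · · · · · · ·
    · · · · · · · ·
    · · · · · · · ·
    · · · █ · · · ·
    · · · · · · · ·
    · · · · · · · ·

Z-buffer (winner per pixel, '.' = empty):
  . . . . 1 . . .
  . . . 1 . . . .
  . . 1 1 . . . .
  . 1 1 1 . . . .
  . 1 1 . . . . .
  . 1 0 0 . . . .
  . . 1 . . 0 . .
  . . . 3 . . . .
  . . . . . . . .
  . . . . . . . .

Answer: -1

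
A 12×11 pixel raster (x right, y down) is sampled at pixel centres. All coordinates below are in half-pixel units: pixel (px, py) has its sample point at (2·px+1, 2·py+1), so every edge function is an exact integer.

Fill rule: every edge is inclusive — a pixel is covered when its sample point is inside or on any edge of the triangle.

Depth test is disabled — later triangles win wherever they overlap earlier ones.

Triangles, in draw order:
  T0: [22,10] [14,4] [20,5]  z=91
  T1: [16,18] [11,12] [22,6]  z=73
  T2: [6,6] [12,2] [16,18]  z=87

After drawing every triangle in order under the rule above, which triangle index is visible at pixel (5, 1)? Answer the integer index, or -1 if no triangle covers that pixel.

T0:
  2·area = 28
  edge (22, 10)→(14, 4): d=(-8,-6) inclusive
  edge (14, 4)→(20, 5): d=(6,1) inclusive
  edge (20, 5)→(22, 10): d=(2,5) inclusive
    (8,2)@(17, 5): e=[10,3,15] → X
    (9,2)@(19, 5): e=[22,1,5] → X
    (10,2)@(21, 5): e=[34,-1,-5] → .
    (8,3)@(17, 7): e=[-6,15,19] → .
    (9,3)@(19, 7): e=[6,13,9] → X
    (10,3)@(21, 7): e=[18,11,-1] → .
    (9,4)@(19, 9): e=[-10,25,13] → .
    (10,4)@(21, 9): e=[2,23,3] → X
    (11,4)@(23, 9): e=[14,21,-7] → .
    (10,5)@(21, 11): e=[-14,35,7] → .
  covered (4 px):
    . . . . . . . . . . . .
    . . . . . . . . . . . .
    . . . . . . . . X X . .
    . . . . . . . . . X . .
    . . . . . . . . . . X .
    . . . . . . . . . . . .
    . . . . . . . . . . . .
    . . . . . . . . . . . .
    . . . . . . . . . . . .
    . . . . . . . . . . . .
    . . . . . . . . . . . .
T1:
  2·area = 96
  edge (16, 18)→(11, 12): d=(-5,-6) inclusive
  edge (11, 12)→(22, 6): d=(11,-6) inclusive
  edge (22, 6)→(16, 18): d=(-6,12) inclusive
    (10,3)@(21, 7): e=[85,5,6] → X
    (11,3)@(23, 7): e=[97,17,-18] → .
    (8,4)@(17, 9): e=[51,3,42] → X
    (9,4)@(19, 9): e=[63,15,18] → X
    (10,4)@(21, 9): e=[75,27,-6] → .
    (6,5)@(13, 11): e=[17,1,78] → X
    (7,5)@(15, 11): e=[29,13,54] → X
    (10,5)@(21, 11): e=[65,49,-18] → .
    (6,6)@(13, 13): e=[7,23,66] → X
    (9,6)@(19, 13): e=[43,59,-6] → .
    (6,7)@(13, 15): e=[-3,45,54] → .
    (7,7)@(15, 15): e=[9,57,30] → X
  covered (12 px):
    . . . . . . . . . . . .
    . . . . . . . . . . . .
    . . . . . . . . . . . .
    . . . . . . . . . . X .
    . . . . . . . . X X . .
    . . . . . . X X X X . .
    . . . . . . X X X . . .
    . . . . . . . X X . . .
    . . . . . . . . . . . .
    . . . . . . . . . . . .
    . . . . . . . . . . . .
T2:
  2·area = 112
  edge (6, 6)→(12, 2): d=(6,-4) inclusive
  edge (12, 2)→(16, 18): d=(4,16) inclusive
  edge (16, 18)→(6, 6): d=(-10,-12) inclusive
    (5,1)@(11, 3): e=[2,20,90] → X
    (6,1)@(13, 3): e=[10,-12,114] → .
    (4,2)@(9, 5): e=[6,60,46] → X
    (6,2)@(13, 5): e=[22,-4,94] → .
    (3,3)@(7, 7): e=[10,100,2] → X
    (6,3)@(13, 7): e=[34,4,74] → X
    (7,3)@(15, 7): e=[42,-28,98] → .
    (3,4)@(7, 9): e=[22,108,-18] → .
    (4,4)@(9, 9): e=[30,76,6] → X
    (7,4)@(15, 9): e=[54,-20,78] → .
    (4,5)@(9, 11): e=[42,84,-14] → .
    (5,5)@(11, 11): e=[50,52,10] → X
  covered (14 px):
    . . . . . . . . . . . .
    . . . . . X . . . . . .
    . . . . X X . . . . . .
    . . . X X X X . . . . .
    . . . . X X X . . . . .
    . . . . . X X . . . . .
    . . . . . . X . . . . .
    . . . . . . . X . . . .
    . . . . . . . . . . . .
    . . . . . . . . . . . .
    . . . . . . . . . . . .

Z-buffer (winner per pixel, '.' = empty):
  . . . . . . . . . . . .
  . . . . . 2 . . . . . .
  . . . . 2 2 . . 0 0 . .
  . . . 2 2 2 2 . . 0 1 .
  . . . . 2 2 2 . 1 1 0 .
  . . . . . 2 2 1 1 1 . .
  . . . . . . 2 1 1 . . .
  . . . . . . . 2 1 . . .
  . . . . . . . . . . . .
  . . . . . . . . . . . .
  . . . . . . . . . . . .

Answer: 2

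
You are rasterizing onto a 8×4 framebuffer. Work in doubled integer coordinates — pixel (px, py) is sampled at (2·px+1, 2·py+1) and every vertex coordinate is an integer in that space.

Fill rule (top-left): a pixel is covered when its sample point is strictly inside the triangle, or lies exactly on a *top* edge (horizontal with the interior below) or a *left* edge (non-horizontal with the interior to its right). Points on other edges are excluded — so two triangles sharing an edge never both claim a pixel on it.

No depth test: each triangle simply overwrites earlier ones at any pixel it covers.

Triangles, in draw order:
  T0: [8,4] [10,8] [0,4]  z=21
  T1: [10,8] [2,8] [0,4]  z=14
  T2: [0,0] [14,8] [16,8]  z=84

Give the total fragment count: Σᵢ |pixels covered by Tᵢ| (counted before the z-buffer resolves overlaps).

T0:
  2·area = 32
  edge (8, 4)→(10, 8): d=(2,4) right/bottom  bias=-1
  edge (10, 8)→(0, 4): d=(-10,-4) top-left  bias=+0
  edge (0, 4)→(8, 4): d=(8,0) top-left  bias=+0
    (1,2)@(3, 5): e=[22,2,8] → #
    (2,2)@(5, 5): e=[14,10,8] → #
    (3,2)@(7, 5): e=[6,18,8] → #
    (4,2)@(9, 5): e=[-2,26,8] → ·
    (1,3)@(3, 7): e=[26,-18,24] → ·
    (2,3)@(5, 7): e=[18,-10,24] → ·
    (3,3)@(7, 7): e=[10,-2,24] → ·
    (4,3)@(9, 7): e=[2,6,24] → #
    (5,3)@(11, 7): e=[-6,14,24] → ·
  covered (4 px):
    · · · · · · · ·
    · · · · · · · ·
    · # # # · · · ·
    · · · · # · · ·
T1:
  2·area = 32
  edge (10, 8)→(2, 8): d=(-8,0) right/bottom  bias=-1
  edge (2, 8)→(0, 4): d=(-2,-4) top-left  bias=+0
  edge (0, 4)→(10, 8): d=(10,4) right/bottom  bias=-1
    (0,2)@(1, 5): e=[24,2,6] → #
    (1,2)@(3, 5): e=[24,10,-2] → ·
    (0,3)@(1, 7): e=[8,-2,26] → ·
    (1,3)@(3, 7): e=[8,6,18] → #
    (2,3)@(5, 7): e=[8,14,10] → #
    (3,3)@(7, 7): e=[8,22,2] → #
    (4,3)@(9, 7): e=[8,30,-6] → ·
  covered (4 px):
    · · · · · · · ·
    · · · · · · · ·
    # · · · · · · ·
    · # # # · · · ·
T2:
  2·area = 16  (B↔C swapped to make it positive)
  edge (0, 0)→(16, 8): d=(16,8) right/bottom  bias=-1
  edge (16, 8)→(14, 8): d=(-2,0) right/bottom  bias=-1
  edge (14, 8)→(0, 0): d=(-14,-8) top-left  bias=+0
    (4,2)@(9, 5): e=[8,6,2] → #
    (5,2)@(11, 5): e=[-8,6,18] → ·
    (4,3)@(9, 7): e=[40,2,-26] → ·
    (6,3)@(13, 7): e=[8,2,6] → #
    (7,3)@(15, 7): e=[-8,2,22] → ·
  covered (2 px):
    · · · · · · · ·
    · · · · · · · ·
    · · · · # · · ·
    · · · · · · # ·

Result: 10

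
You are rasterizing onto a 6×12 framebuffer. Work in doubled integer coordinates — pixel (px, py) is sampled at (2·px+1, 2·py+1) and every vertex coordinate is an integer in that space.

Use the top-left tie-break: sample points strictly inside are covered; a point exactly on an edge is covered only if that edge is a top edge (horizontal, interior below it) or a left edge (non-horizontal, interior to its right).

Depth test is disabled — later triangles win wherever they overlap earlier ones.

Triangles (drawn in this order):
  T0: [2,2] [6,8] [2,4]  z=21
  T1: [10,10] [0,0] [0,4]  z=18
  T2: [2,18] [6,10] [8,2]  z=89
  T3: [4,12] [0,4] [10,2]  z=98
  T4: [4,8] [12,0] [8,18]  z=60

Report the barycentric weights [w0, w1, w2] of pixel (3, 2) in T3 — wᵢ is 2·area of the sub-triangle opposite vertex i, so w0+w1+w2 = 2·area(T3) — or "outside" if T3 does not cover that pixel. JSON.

T0:
  2·area = 8
  edge (2, 2)→(6, 8): d=(4,6) right/bottom  bias=-1
  edge (6, 8)→(2, 4): d=(-4,-4) top-left  bias=+0
  edge (2, 4)→(2, 2): d=(0,-2) top-left  bias=+0
    (0,1)@(1, 3): e=[10,0,-2] → ·  [on edge]
    (1,2)@(3, 5): e=[6,0,2] → #  [on edge]
    (2,2)@(5, 5): e=[-6,8,6] → ·
    (1,3)@(3, 7): e=[14,-8,2] → ·
    (2,3)@(5, 7): e=[2,0,6] → #  [on edge]
    (3,3)@(7, 7): e=[-10,8,10] → ·
    (2,4)@(5, 9): e=[10,-8,6] → ·
    (3,4)@(7, 9): e=[-2,0,10] → ·  [on edge]
    (4,5)@(9, 11): e=[-6,0,14] → ·  [on edge]
    (5,6)@(11, 13): e=[-10,0,18] → ·  [on edge]
  covered (2 px):
    · · · · · ·
    · · · · · ·
    · # · · · ·
    · · # · · ·
    · · · · · ·
    · · · · · ·
    · · · · · ·
    · · · · · ·
    · · · · · ·
    · · · · · ·
    · · · · · ·
    · · · · · ·
T1:
  2·area = 40  (B↔C swapped to make it positive)
  edge (10, 10)→(0, 4): d=(-10,-6) top-left  bias=+0
  edge (0, 4)→(0, 0): d=(0,-4) top-left  bias=+0
  edge (0, 0)→(10, 10): d=(10,10) right/bottom  bias=-1
    (0,0)@(1, 1): e=[36,4,0] → ·  [on edge]
    (0,1)@(1, 3): e=[16,4,20] → #
    (1,1)@(3, 3): e=[28,12,0] → ·  [on edge]
    (0,2)@(1, 5): e=[-4,4,40] → ·
    (1,2)@(3, 5): e=[8,12,20] → #
    (2,2)@(5, 5): e=[20,20,0] → ·  [on edge]
    (1,3)@(3, 7): e=[-12,12,40] → ·
    (2,3)@(5, 7): e=[0,20,20] → #  [on edge]
    (3,3)@(7, 7): e=[12,28,0] → ·  [on edge]
    (2,4)@(5, 9): e=[-20,20,40] → ·
    (4,4)@(9, 9): e=[4,36,0] → ·  [on edge]
    (5,5)@(11, 11): e=[-4,44,0] → ·  [on edge]
  covered (3 px):
    · · · · · ·
    # · · · · ·
    · # · · · ·
    · · # · · ·
    · · · · · ·
    · · · · · ·
    · · · · · ·
    · · · · · ·
    · · · · · ·
    · · · · · ·
    · · · · · ·
    · · · · · ·
T2:
  2·area = 16  (B↔C swapped to make it positive)
  edge (2, 18)→(8, 2): d=(6,-16) top-left  bias=+0
  edge (8, 2)→(6, 10): d=(-2,8) right/bottom  bias=-1
  edge (6, 10)→(2, 18): d=(-4,8) right/bottom  bias=-1
    (3,2)@(7, 5): e=[2,2,12] → #
    (4,2)@(9, 5): e=[34,-14,-4] → ·
    (3,3)@(7, 7): e=[14,-2,4] → ·
    (2,5)@(5, 11): e=[6,6,4] → #
    (3,5)@(7, 11): e=[38,-10,-12] → ·
    (2,6)@(5, 13): e=[18,2,-4] → ·
  covered (2 px):
    · · · · · ·
    · · · · · ·
    · · · # · ·
    · · · · · ·
    · · · · · ·
    · · # · · ·
    · · · · · ·
    · · · · · ·
    · · · · · ·
    · · · · · ·
    · · · · · ·
    · · · · · ·
T3:
  2·area = 88
  edge (4, 12)→(0, 4): d=(-4,-8) top-left  bias=+0
  edge (0, 4)→(10, 2): d=(10,-2) top-left  bias=+0
  edge (10, 2)→(4, 12): d=(-6,10) right/bottom  bias=-1
    (2,1)@(5, 3): e=[44,0,44] → #  [on edge]
    (3,1)@(7, 3): e=[60,4,24] → #
    (4,1)@(9, 3): e=[76,8,4] → #
    (5,1)@(11, 3): e=[92,12,-16] → ·
    (0,2)@(1, 5): e=[4,12,72] → #
    (1,2)@(3, 5): e=[20,16,52] → #
    (4,2)@(9, 5): e=[68,28,-8] → ·
    (0,3)@(1, 7): e=[-4,32,60] → ·
    (1,3)@(3, 7): e=[12,36,40] → #
    (3,3)@(7, 7): e=[44,44,0] → ·  [on edge]
    (1,4)@(3, 9): e=[4,56,28] → #
    (3,4)@(7, 9): e=[36,64,-12] → ·
    (0,8)@(1, 17): e=[-44,132,0] → ·  [on edge]
  covered (11 px):
    · · · · · ·
    · · # # # ·
    # # # # · ·
    · # # · · ·
    · # # · · ·
    · · · · · ·
    · · · · · ·
    · · · · · ·
    · · · · · ·
    · · · · · ·
    · · · · · ·
    · · · · · ·
T4:
  2·area = 112
  edge (4, 8)→(12, 0): d=(8,-8) top-left  bias=+0
  edge (12, 0)→(8, 18): d=(-4,18) right/bottom  bias=-1
  edge (8, 18)→(4, 8): d=(-4,-10) top-left  bias=+0
    (5,0)@(11, 1): e=[0,14,98] → #  [on edge]
    (4,1)@(9, 3): e=[0,42,70] → #  [on edge]
    (3,2)@(7, 5): e=[0,70,42] → #  [on edge]
    (5,2)@(11, 5): e=[32,-2,82] → ·
    (2,3)@(5, 7): e=[0,98,14] → #  [on edge]
    (5,3)@(11, 7): e=[48,-10,74] → ·
    (1,4)@(3, 9): e=[0,126,-14] → ·  [on edge]
    (2,4)@(5, 9): e=[16,90,6] → #
    (5,4)@(11, 9): e=[64,-18,66] → ·
    (0,5)@(1, 11): e=[0,154,-42] → ·  [on edge]
    (2,5)@(5, 11): e=[32,82,-2] → ·
    (3,5)@(7, 11): e=[48,46,18] → #
  covered (16 px):
    · · · · · #
    · · · · # #
    · · · # # ·
    · · # # # ·
    · · # # # ·
    · · · # # ·
    · · · # # ·
    · · · # · ·
    · · · · · ·
    · · · · · ·
    · · · · · ·
    · · · · · ·

Final: [24,12,52]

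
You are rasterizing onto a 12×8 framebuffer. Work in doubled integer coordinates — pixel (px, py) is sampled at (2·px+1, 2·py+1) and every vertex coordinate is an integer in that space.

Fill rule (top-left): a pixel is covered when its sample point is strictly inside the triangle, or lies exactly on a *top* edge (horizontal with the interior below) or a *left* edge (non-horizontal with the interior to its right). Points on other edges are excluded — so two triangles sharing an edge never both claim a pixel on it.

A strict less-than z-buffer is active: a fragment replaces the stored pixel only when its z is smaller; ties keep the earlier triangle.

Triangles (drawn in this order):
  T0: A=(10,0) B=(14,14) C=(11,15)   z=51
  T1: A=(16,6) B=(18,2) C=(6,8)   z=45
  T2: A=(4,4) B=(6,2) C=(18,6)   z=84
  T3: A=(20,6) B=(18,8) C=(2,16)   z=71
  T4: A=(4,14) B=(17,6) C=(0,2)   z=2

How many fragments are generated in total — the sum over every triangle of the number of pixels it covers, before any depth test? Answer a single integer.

T0:
  2·area = 46
  edge (10, 0)→(14, 14): d=(4,14) right/bottom  bias=-1
  edge (14, 14)→(11, 15): d=(-3,1) right/bottom  bias=-1
  edge (11, 15)→(10, 0): d=(-1,-15) top-left  bias=+0
    (5,2)@(11, 5): e=[6,30,10] → #
    (6,2)@(13, 5): e=[-22,28,40] → ·
    (5,3)@(11, 7): e=[14,24,8] → #
    (6,3)@(13, 7): e=[-14,22,38] → ·
    (5,4)@(11, 9): e=[22,18,6] → #
    (6,4)@(13, 9): e=[-6,16,36] → ·
    (5,5)@(11, 11): e=[30,12,4] → #
    (6,5)@(13, 11): e=[2,10,34] → #
    (7,5)@(15, 11): e=[-26,8,64] → ·
    (11,5)@(23, 11): e=[-138,0,184] → ·  [on edge]
    (5,6)@(11, 13): e=[38,6,2] → #
    (7,6)@(15, 13): e=[-18,2,62] → ·
    (8,6)@(17, 13): e=[-46,0,92] → ·  [on edge]
    (5,7)@(11, 15): e=[46,0,0] → ·  [on edge]
  covered (7 px):
    · · · · · · · · · · · ·
    · · · · · · · · · · · ·
    · · · · · # · · · · · ·
    · · · · · # · · · · · ·
    · · · · · # · · · · · ·
    · · · · · # # · · · · ·
    · · · · · # # · · · · ·
    · · · · · · · · · · · ·
T1:
  2·area = 36  (B↔C swapped to make it positive)
  edge (16, 6)→(6, 8): d=(-10,2) right/bottom  bias=-1
  edge (6, 8)→(18, 2): d=(12,-6) top-left  bias=+0
  edge (18, 2)→(16, 6): d=(-2,4) right/bottom  bias=-1
    (8,1)@(17, 3): e=[28,6,2] → #
    (9,1)@(19, 3): e=[24,18,-6] → ·
    (6,2)@(13, 5): e=[16,6,14] → #
    (7,2)@(15, 5): e=[12,18,6] → #
    (8,2)@(17, 5): e=[8,30,-2] → ·
    (10,2)@(21, 5): e=[0,54,-18] → ·  [on edge]
    (4,3)@(9, 7): e=[4,6,26] → #
    (5,3)@(11, 7): e=[0,18,18] → ·  [on edge]
    (6,3)@(13, 7): e=[-4,30,10] → ·
    (7,3)@(15, 7): e=[-8,42,2] → ·
    (0,4)@(1, 9): e=[0,-18,54] → ·  [on edge]
    (4,4)@(9, 9): e=[-16,30,22] → ·
  covered (4 px):
    · · · · · · · · · · · ·
    · · · · · · · · # · · ·
    · · · · · · # # · · · ·
    · · · · # · · · · · · ·
    · · · · · · · · · · · ·
    · · · · · · · · · · · ·
    · · · · · · · · · · · ·
    · · · · · · · · · · · ·
T2:
  2·area = 32
  edge (4, 4)→(6, 2): d=(2,-2) top-left  bias=+0
  edge (6, 2)→(18, 6): d=(12,4) right/bottom  bias=-1
  edge (18, 6)→(4, 4): d=(-14,-2) top-left  bias=+0
    (1,0)@(3, 1): e=[-8,0,40] → ·  [on edge]
    (3,0)@(7, 1): e=[0,-16,48] → ·  [on edge]
    (2,1)@(5, 3): e=[0,16,16] → #  [on edge]
    (3,1)@(7, 3): e=[4,8,20] → #
    (4,1)@(9, 3): e=[8,0,24] → ·  [on edge]
    (1,2)@(3, 5): e=[0,48,-16] → ·  [on edge]
    (2,2)@(5, 5): e=[4,40,-12] → ·
    (3,2)@(7, 5): e=[8,32,-8] → ·
    (5,2)@(11, 5): e=[16,16,0] → #  [on edge]
    (6,2)@(13, 5): e=[20,8,4] → #
    (7,2)@(15, 5): e=[24,0,8] → ·  [on edge]
    (0,3)@(1, 7): e=[0,80,-48] → ·  [on edge]
    (10,3)@(21, 7): e=[40,0,-8] → ·  [on edge]
  covered (4 px):
    · · · · · · · · · · · ·
    · · # # · · · · · · · ·
    · · · · · # # · · · · ·
    · · · · · · · · · · · ·
    · · · · · · · · · · · ·
    · · · · · · · · · · · ·
    · · · · · · · · · · · ·
    · · · · · · · · · · · ·
T3:
  2·area = 16
  edge (20, 6)→(18, 8): d=(-2,2) right/bottom  bias=-1
  edge (18, 8)→(2, 16): d=(-16,8) right/bottom  bias=-1
  edge (2, 16)→(20, 6): d=(18,-10) top-left  bias=+0
    (11,1)@(23, 3): e=[0,40,-24] → ·  [on edge]
    (10,2)@(21, 5): e=[0,24,-8] → ·  [on edge]
    (9,3)@(19, 7): e=[0,8,8] → ·  [on edge]
    (7,4)@(15, 9): e=[4,8,4] → #
    (8,4)@(17, 9): e=[0,-8,24] → ·  [on edge]
    (5,5)@(11, 11): e=[8,8,0] → #  [on edge]
    (6,5)@(13, 11): e=[4,-8,20] → ·
    (7,5)@(15, 11): e=[0,-24,40] → ·  [on edge]
    (5,6)@(11, 13): e=[4,-24,36] → ·
    (6,6)@(13, 13): e=[0,-40,56] → ·  [on edge]
    (5,7)@(11, 15): e=[0,-56,72] → ·  [on edge]
  covered (2 px):
    · · · · · · · · · · · ·
    · · · · · · · · · · · ·
    · · · · · · · · · · · ·
    · · · · · · · · · · · ·
    · · · · · · · # · · · ·
    · · · · · # · · · · · ·
    · · · · · · · · · · · ·
    · · · · · · · · · · · ·
T4:
  2·area = 188  (B↔C swapped to make it positive)
  edge (4, 14)→(0, 2): d=(-4,-12) top-left  bias=+0
  edge (0, 2)→(17, 6): d=(17,4) right/bottom  bias=-1
  edge (17, 6)→(4, 14): d=(-13,8) right/bottom  bias=-1
    (0,1)@(1, 3): e=[8,13,167] → #
    (1,1)@(3, 3): e=[32,5,151] → #
    (2,1)@(5, 3): e=[56,-3,135] → ·
    (0,2)@(1, 5): e=[0,47,141] → #  [on edge]
    (2,2)@(5, 5): e=[48,31,109] → #
    (3,2)@(7, 5): e=[72,23,93] → #
    (4,2)@(9, 5): e=[96,15,77] → #
    (5,2)@(11, 5): e=[120,7,61] → #
    (6,2)@(13, 5): e=[144,-1,45] → ·
    (0,3)@(1, 7): e=[-8,81,115] → ·
    (1,3)@(3, 7): e=[16,73,99] → #
    (6,3)@(13, 7): e=[136,33,19] → #
    (1,5)@(3, 11): e=[0,141,47] → #  [on edge]
  covered (24 px):
    · · · · · · · · · · · ·
    # # · · · · · · · · · ·
    # # # # # # · · · · · ·
    · # # # # # # # · · · ·
    · # # # # # · · · · · ·
    · # # # · · · · · · · ·
    · · # · · · · · · · · ·
    · · · · · · · · · · · ·

Answer: 41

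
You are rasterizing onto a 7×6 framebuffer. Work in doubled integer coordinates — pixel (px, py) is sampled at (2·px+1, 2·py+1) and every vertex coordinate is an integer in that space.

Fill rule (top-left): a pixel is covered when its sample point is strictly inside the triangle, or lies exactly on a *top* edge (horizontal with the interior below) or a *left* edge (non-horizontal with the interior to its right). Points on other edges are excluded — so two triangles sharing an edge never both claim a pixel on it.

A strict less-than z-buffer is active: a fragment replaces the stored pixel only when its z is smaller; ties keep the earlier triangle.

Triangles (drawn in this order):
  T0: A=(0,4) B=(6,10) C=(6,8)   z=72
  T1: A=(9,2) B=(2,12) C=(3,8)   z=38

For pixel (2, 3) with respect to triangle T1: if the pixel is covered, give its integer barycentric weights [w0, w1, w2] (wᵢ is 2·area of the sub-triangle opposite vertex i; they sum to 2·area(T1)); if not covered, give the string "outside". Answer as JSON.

T0:
  2·area = 12  (B↔C swapped to make it positive)
  edge (0, 4)→(6, 8): d=(6,4) right/bottom  bias=-1
  edge (6, 8)→(6, 10): d=(0,2) right/bottom  bias=-1
  edge (6, 10)→(0, 4): d=(-6,-6) top-left  bias=+0
    (0,2)@(1, 5): e=[2,10,0] → #  [on edge]
    (1,2)@(3, 5): e=[-6,6,12] → ·
    (0,3)@(1, 7): e=[14,10,-12] → ·
    (1,3)@(3, 7): e=[6,6,0] → #  [on edge]
    (2,3)@(5, 7): e=[-2,2,12] → ·
    (1,4)@(3, 9): e=[18,6,-12] → ·
    (2,4)@(5, 9): e=[10,2,0] → #  [on edge]
    (3,4)@(7, 9): e=[2,-2,12] → ·
    (2,5)@(5, 11): e=[22,2,-12] → ·
    (3,5)@(7, 11): e=[14,-2,0] → ·  [on edge]
  covered (3 px):
    · · · · · · ·
    · · · · · · ·
    # · · · · · ·
    · # · · · · ·
    · · # · · · ·
    · · · · · · ·
T1:
  2·area = 18
  edge (9, 2)→(2, 12): d=(-7,10) right/bottom  bias=-1
  edge (2, 12)→(3, 8): d=(1,-4) top-left  bias=+0
  edge (3, 8)→(9, 2): d=(6,-6) top-left  bias=+0
    (2,3)@(5, 7): e=[5,7,6] → #
    (3,3)@(7, 7): e=[-15,15,18] → ·
    (1,4)@(3, 9): e=[11,1,6] → #
    (2,4)@(5, 9): e=[-9,9,18] → ·
    (1,5)@(3, 11): e=[-3,3,18] → ·
  covered (2 px):
    · · · · · · ·
    · · · · · · ·
    · · · · · · ·
    · · # · · · ·
    · # · · · · ·
    · · · · · · ·

Final: [7,6,5]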